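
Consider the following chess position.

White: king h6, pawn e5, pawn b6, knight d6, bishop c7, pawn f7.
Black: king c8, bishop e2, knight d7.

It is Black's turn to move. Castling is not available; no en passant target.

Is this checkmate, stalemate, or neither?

checkmate

Black to move; black king on c8.
In check: yes, from the white knight on d6.
King squares — b7: attacked by Nd6; c7: attacked by Pb6; d7: own knight; b8: attacked by Bc7; d8: attacked by Bc7.
Legal moves for Black: none.
In check with no legal moves → checkmate.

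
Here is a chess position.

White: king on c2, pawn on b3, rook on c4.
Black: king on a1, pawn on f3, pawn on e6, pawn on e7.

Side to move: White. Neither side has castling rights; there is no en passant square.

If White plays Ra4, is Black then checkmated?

After Ra4: black king on a1; in check: yes, from the white rook on a4.
King squares — b1: attacked by Kc2; a2: attacked by Ra4; b2: attacked by Kc2.
Black has no legal moves → checkmate.

yes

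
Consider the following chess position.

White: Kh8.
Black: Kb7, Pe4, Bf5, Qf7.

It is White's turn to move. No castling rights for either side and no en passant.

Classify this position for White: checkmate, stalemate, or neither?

White to move; white king on h8.
In check: no.
King squares — g7: attacked by Qf7; h7: attacked by Bf5; g8: attacked by Qf7.
Legal moves for White: none.
Not in check and no legal moves → stalemate.

stalemate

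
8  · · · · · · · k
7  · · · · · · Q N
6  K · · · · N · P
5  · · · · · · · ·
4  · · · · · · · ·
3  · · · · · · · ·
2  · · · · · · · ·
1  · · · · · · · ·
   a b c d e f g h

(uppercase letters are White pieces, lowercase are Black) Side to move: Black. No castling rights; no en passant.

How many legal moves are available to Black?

Black to move; king on h8.
In check: yes, from the white queen on g7.
Legal moves: none.
Count: 0.

0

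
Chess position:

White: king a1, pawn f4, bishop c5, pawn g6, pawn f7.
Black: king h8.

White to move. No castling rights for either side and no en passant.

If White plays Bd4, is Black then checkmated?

After Bd4: black king on h8; in check: yes, from the white bishop on d4.
King squares — g7: attacked by Bd4; h7: attacked by Pg6; g8: attacked by Pf7.
Black has no legal moves → checkmate.

yes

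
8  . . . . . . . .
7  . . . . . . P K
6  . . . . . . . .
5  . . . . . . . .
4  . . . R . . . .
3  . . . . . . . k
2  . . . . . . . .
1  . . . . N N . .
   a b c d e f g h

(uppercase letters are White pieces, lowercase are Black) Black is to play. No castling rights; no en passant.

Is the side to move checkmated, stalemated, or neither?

Black to move; black king on h3.
In check: no.
King squares — g2: attacked by Ne1; h2: attacked by Nf1; g3: attacked by Nf1; g4: attacked by Rd4; h4: attacked by Rd4.
Legal moves for Black: none.
Not in check and no legal moves → stalemate.

stalemate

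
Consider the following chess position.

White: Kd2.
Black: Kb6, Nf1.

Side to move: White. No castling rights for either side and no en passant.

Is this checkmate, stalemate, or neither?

White to move; white king on d2.
In check: yes, from the black knight on f1.
King squares — c1: available; d1: available; e1: available; c2: available; e2: available; c3: available; d3: available; e3: attacked by Nf1.
Legal moves for White: Kd3, Kc3, Ke2, Kc2, Ke1, Kd1, Kc1.
White is in check but has 7 legal moves → neither.

neither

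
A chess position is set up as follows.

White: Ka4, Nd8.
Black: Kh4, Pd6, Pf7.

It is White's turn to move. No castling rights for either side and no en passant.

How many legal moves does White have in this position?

White to move; king on a4.
In check: no.
Legal moves: Nxf7, Nb7, Ne6, Nc6, Kb5, Ka5, Kb4, Kb3, Ka3.
Count: 9.

9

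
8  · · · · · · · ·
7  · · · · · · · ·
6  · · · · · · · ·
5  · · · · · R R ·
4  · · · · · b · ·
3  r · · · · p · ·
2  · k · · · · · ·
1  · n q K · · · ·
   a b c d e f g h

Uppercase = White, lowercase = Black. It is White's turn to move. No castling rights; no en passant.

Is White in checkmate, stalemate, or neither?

checkmate

White to move; white king on d1.
In check: yes, from the black queen on c1.
King squares — c1: attacked by Kb2; e1: attacked by Qc1; c2: attacked by Qc1; d2: attacked by Nb1; e2: attacked by Pf3.
Legal moves for White: none.
In check with no legal moves → checkmate.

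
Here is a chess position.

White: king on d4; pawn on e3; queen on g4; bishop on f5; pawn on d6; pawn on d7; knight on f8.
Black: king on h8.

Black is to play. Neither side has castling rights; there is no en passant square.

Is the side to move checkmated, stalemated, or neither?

stalemate

Black to move; black king on h8.
In check: no.
King squares — g7: attacked by Qg4; h7: attacked by Bf5; g8: attacked by Qg4.
Legal moves for Black: none.
Not in check and no legal moves → stalemate.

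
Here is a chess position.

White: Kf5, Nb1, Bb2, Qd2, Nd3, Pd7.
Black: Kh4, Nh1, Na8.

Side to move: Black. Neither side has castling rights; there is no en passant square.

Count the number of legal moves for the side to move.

7

Black to move; king on h4.
In check: no.
Legal moves: Nc7, Nb6, Kh5, Kh3, Kg3, Ng3+, Nf2.
Count: 7.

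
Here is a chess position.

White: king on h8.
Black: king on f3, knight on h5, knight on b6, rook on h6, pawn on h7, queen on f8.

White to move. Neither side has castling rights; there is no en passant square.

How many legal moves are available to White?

0

White to move; king on h8.
In check: yes, from the black queen on f8.
Legal moves: none.
Count: 0.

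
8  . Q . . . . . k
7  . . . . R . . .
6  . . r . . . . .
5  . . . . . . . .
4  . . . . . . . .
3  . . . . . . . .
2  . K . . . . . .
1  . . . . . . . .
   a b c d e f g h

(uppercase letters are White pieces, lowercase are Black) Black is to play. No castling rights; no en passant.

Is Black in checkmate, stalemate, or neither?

Black to move; black king on h8.
In check: yes, from the white queen on b8.
King squares — g7: attacked by Re7; h7: attacked by Re7; g8: attacked by Qb8.
Legal moves for Black: Rc8.
Black is in check but has 1 legal move → neither.

neither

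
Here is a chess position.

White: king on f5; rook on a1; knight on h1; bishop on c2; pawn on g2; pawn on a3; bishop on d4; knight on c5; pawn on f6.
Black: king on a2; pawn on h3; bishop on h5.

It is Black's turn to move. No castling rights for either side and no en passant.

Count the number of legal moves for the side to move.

Black to move; king on a2.
In check: yes, from the white rook on a1.
Legal moves: none.
Count: 0.

0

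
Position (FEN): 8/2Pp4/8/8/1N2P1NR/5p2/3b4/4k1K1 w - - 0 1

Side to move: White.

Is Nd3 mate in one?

After Nd3: black king on e1; in check: yes, from the white knight on d3.
Black has 2 legal replies: Ke2, Kd1.
In check but a legal move exists → not checkmate.

no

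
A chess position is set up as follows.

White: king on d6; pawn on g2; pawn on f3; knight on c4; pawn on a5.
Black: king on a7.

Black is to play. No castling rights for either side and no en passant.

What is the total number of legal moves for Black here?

Black to move; king on a7.
In check: no.
Legal moves: Kb8, Ka8, Kb7, Ka6.
Count: 4.

4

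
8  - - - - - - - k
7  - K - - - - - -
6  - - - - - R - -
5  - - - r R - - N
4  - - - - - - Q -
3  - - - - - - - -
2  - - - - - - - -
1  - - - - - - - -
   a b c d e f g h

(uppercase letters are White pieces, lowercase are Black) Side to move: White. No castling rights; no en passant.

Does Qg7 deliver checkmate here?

After Qg7: black king on h8; in check: yes, from the white queen on g7.
King squares — g7: attacked by Nh5; h7: attacked by Qg7; g8: attacked by Qg7.
Black has no legal moves → checkmate.

yes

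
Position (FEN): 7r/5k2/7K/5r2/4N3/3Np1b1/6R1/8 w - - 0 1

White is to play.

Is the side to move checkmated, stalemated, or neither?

White to move; white king on h6.
In check: yes, from the black rook on h8.
King squares — g5: attacked by Rf5; h5: attacked by Rf5; g6: attacked by Kf7; g7: attacked by Kf7; h7: attacked by Rh8.
Legal moves for White: none.
In check with no legal moves → checkmate.

checkmate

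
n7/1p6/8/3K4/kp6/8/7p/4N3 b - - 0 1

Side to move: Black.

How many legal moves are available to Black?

Black to move; king on a4.
In check: no.
Legal moves: Nc7+, Nb6+, Kb5, Ka5, Kb3, Ka3, b6, b3, h1=Q+, h1=R, h1=B+, h1=N, b5.
Count: 13.

13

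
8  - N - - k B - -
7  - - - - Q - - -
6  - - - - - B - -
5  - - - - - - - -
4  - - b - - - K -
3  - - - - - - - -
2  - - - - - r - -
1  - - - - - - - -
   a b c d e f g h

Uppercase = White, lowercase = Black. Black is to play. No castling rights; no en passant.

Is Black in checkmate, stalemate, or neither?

Black to move; black king on e8.
In check: yes, from the white queen on e7.
King squares — d7: attacked by Qe7; e7: attacked by Bf6; f7: attacked by Qe7; d8: attacked by Qe7; f8: attacked by Qe7.
Legal moves for Black: none.
In check with no legal moves → checkmate.

checkmate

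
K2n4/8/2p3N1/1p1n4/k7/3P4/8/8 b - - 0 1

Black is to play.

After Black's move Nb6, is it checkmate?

no

After Nb6: white king on a8; in check: yes, from the black knight on b6.
White has 2 legal replies: Kb8, Ka7.
In check but a legal move exists → not checkmate.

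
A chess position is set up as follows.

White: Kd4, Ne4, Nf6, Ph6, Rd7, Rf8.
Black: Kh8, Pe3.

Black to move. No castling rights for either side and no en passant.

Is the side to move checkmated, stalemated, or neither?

Black to move; black king on h8.
In check: yes, from the white rook on f8.
King squares — g7: attacked by Ph6; h7: attacked by Nf6; g8: attacked by Nf6.
Legal moves for Black: none.
In check with no legal moves → checkmate.

checkmate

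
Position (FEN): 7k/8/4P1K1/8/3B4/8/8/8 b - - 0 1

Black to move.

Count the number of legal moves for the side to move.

Black to move; king on h8.
In check: yes, from the white bishop on d4.
Legal moves: Kg8.
Count: 1.

1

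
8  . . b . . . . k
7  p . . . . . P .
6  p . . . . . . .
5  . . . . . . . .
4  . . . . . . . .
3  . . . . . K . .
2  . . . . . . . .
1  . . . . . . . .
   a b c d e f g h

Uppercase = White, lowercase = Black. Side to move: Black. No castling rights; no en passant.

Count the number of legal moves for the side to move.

3

Black to move; king on h8.
In check: yes, from the white pawn on g7.
Legal moves: Kg8, Kh7, Kxg7.
Count: 3.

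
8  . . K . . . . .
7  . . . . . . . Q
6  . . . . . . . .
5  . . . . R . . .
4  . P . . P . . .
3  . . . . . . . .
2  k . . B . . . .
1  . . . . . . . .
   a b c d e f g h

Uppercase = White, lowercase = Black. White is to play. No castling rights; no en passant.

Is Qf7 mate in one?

no

After Qf7: black king on a2; in check: yes, from the white queen on f7.
Black has 4 legal replies: Ka3, Kb2, Kb1, Ka1.
In check but a legal move exists → not checkmate.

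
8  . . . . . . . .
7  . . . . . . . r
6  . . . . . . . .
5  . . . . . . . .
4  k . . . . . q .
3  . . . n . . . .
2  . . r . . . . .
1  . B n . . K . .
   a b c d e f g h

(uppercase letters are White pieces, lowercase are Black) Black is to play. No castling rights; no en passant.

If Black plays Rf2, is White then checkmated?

yes

After Rf2: white king on f1; in check: yes, from the black rook on f2.
King squares — e1: attacked by Nd3; g1: attacked by Qg4; e2: attacked by Nc1; f2: attacked by Nd3; g2: attacked by Rf2.
White has no legal moves → checkmate.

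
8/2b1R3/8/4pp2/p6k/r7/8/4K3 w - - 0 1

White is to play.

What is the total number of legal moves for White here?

13

White to move; king on e1.
In check: no.
Legal moves: Re8, Rh7+, Rg7, Rf7, Rd7, Rxc7, Re6, Rxe5, Kf2, Ke2, Kd2, Kf1, Kd1.
Count: 13.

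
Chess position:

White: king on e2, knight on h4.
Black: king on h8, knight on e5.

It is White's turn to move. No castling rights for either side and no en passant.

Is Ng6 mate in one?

After Ng6: black king on h8; in check: yes, from the white knight on g6.
Black has 4 legal replies: Kg8, Kh7, Kg7, Nxg6.
In check but a legal move exists → not checkmate.

no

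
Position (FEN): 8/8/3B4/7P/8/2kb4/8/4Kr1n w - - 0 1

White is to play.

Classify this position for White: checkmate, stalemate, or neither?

checkmate

White to move; white king on e1.
In check: yes, from the black rook on f1.
King squares — d1: attacked by Rf1; f1: attacked by Bd3; d2: attacked by Kc3; e2: attacked by Bd3; f2: attacked by Rf1.
Legal moves for White: none.
In check with no legal moves → checkmate.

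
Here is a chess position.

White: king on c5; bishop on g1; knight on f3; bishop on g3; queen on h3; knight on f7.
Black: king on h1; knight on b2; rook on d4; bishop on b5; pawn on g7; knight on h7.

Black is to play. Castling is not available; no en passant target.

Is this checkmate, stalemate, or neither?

Black to move; black king on h1.
In check: yes, from the white queen on h3.
King squares — g1: attacked by Nf3; g2: attacked by Qh3; h2: attacked by Bg1.
Legal moves for Black: none.
In check with no legal moves → checkmate.

checkmate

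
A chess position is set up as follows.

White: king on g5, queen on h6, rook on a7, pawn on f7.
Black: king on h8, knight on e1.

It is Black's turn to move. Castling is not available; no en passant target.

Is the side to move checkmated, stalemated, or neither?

checkmate

Black to move; black king on h8.
In check: yes, from the white queen on h6.
King squares — g7: attacked by Qh6; h7: attacked by Qh6; g8: attacked by Pf7.
Legal moves for Black: none.
In check with no legal moves → checkmate.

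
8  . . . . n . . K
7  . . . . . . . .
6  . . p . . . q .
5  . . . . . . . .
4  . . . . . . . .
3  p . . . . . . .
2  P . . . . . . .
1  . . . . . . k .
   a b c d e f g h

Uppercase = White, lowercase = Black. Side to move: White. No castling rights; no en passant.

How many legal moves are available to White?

0

White to move; king on h8.
In check: no.
Legal moves: none.
Count: 0.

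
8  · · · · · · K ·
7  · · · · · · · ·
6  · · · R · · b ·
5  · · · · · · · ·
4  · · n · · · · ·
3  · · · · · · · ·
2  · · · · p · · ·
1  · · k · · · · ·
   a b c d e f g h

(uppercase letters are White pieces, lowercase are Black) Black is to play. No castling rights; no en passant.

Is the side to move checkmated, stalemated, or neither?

Black to move; black king on c1.
In check: no.
Legal moves for Black include: Be8, Bh7+, Bf7+, Bh5, Bf5, Be4, Bd3, Bc2, Bb1, Nxd6, Nb6, Ne5, Na5, Ne3, Na3, Nd2, Nb2, Kc2, ... (list truncated; more exist).
Black has legal moves and is not in check → neither.

neither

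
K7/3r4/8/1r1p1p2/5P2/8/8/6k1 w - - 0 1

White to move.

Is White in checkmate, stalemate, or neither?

stalemate

White to move; white king on a8.
In check: no.
King squares — a7: attacked by Rd7; b7: attacked by Rb5; b8: attacked by Rb5.
Legal moves for White: none.
Not in check and no legal moves → stalemate.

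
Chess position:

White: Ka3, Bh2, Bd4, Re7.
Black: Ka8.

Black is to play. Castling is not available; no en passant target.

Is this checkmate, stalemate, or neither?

stalemate

Black to move; black king on a8.
In check: no.
King squares — a7: attacked by Bd4; b7: attacked by Re7; b8: attacked by Bh2.
Legal moves for Black: none.
Not in check and no legal moves → stalemate.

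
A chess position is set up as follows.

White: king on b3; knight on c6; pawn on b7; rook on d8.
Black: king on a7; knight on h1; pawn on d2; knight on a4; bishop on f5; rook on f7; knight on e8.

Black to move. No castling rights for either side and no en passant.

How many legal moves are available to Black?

3

Black to move; king on a7.
In check: yes, from the white knight on c6.
Legal moves: Kxb7, Kb6, Ka6.
Count: 3.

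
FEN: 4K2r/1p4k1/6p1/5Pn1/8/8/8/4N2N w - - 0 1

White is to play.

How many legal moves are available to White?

2

White to move; king on e8.
In check: yes, from the black rook on h8.
Legal moves: Ke7, Kd7.
Count: 2.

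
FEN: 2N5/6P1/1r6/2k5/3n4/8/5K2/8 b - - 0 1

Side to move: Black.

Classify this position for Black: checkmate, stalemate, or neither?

neither

Black to move; black king on c5.
In check: no.
Legal moves for Black include: Rb8, Rb7, Rh6, Rg6, Rf6+, Re6, Rd6, Rc6, Ra6, Rb5, Rb4, Rb3, Rb2+, Rb1, Kc6, Kd5, Kb5, Kc4, ... (list truncated; more exist).
Black has legal moves and is not in check → neither.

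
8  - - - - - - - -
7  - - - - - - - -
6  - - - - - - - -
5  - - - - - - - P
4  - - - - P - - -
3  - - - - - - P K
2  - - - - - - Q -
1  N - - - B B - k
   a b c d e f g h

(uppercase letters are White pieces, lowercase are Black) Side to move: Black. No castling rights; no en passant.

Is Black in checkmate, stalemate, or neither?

checkmate

Black to move; black king on h1.
In check: yes, from the white queen on g2.
King squares — g1: attacked by Qg2; g2: attacked by Bf1; h2: attacked by Qg2.
Legal moves for Black: none.
In check with no legal moves → checkmate.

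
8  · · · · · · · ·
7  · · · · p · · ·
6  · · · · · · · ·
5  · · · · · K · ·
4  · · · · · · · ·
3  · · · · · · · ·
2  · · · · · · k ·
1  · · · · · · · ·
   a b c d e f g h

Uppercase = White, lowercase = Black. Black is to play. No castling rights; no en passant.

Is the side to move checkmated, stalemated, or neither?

Black to move; black king on g2.
In check: no.
Legal moves for Black: Kh3, Kg3, Kf3, Kh2, Kf2, Kh1, Kg1, Kf1, e6+, e5.
Black has 10 legal moves and is not in check → neither.

neither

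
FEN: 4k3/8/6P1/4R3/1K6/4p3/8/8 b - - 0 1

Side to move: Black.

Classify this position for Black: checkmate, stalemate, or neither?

neither

Black to move; black king on e8.
In check: yes, from the white rook on e5.
Legal moves for Black: Kf8, Kd8, Kd7.
Black is in check but has 3 legal moves → neither.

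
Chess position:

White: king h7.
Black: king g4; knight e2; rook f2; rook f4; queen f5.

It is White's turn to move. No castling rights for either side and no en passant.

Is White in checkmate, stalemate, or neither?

neither

White to move; white king on h7.
In check: yes, from the black queen on f5.
Legal moves for White: Kh8, Kg8, Kg7, Kh6.
White is in check but has 4 legal moves → neither.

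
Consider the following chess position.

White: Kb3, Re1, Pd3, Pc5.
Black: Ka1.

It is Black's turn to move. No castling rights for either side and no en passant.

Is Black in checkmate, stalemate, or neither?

Black to move; black king on a1.
In check: yes, from the white rook on e1.
King squares — b1: attacked by Re1; a2: attacked by Kb3; b2: attacked by Kb3.
Legal moves for Black: none.
In check with no legal moves → checkmate.

checkmate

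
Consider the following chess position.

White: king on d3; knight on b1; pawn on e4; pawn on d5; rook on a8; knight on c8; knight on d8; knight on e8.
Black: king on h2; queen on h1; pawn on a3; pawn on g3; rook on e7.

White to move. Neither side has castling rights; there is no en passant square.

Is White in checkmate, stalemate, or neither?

neither

White to move; white king on d3.
In check: no.
Legal moves for White include: Ng7, Nc7, Nf6, Ned6, Nf7, Nb7, Ne6, Nc6, Nxe7, Na7, Ncd6, Nb6, Rb8, Ra7, Ra6, Ra5, Ra4, Rxa3, ... (list truncated; more exist).
White has legal moves and is not in check → neither.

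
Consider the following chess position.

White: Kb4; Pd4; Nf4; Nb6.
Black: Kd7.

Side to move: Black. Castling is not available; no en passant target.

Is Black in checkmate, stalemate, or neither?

neither

Black to move; black king on d7.
In check: yes, from the white knight on b6.
Legal moves for Black: Ke8, Kd8, Ke7, Kc7, Kd6, Kc6.
Black is in check but has 6 legal moves → neither.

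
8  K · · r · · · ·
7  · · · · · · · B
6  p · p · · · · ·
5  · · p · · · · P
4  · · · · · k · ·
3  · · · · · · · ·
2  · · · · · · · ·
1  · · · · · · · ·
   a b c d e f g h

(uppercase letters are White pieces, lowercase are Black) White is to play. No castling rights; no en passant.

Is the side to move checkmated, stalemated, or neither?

White to move; white king on a8.
In check: yes, from the black rook on d8.
King squares — a7: available; b7: available; b8: attacked by Rd8.
Legal moves for White: Kb7, Ka7.
White is in check but has 2 legal moves → neither.

neither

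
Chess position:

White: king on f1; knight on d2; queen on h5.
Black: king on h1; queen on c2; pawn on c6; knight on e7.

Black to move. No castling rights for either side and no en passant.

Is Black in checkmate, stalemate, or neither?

checkmate

Black to move; black king on h1.
In check: yes, from the white queen on h5.
King squares — g1: attacked by Kf1; g2: attacked by Kf1; h2: attacked by Qh5.
Legal moves for Black: none.
In check with no legal moves → checkmate.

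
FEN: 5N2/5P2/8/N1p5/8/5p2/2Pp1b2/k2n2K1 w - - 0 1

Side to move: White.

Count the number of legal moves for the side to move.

White to move; king on g1.
In check: yes, from the black bishop on f2.
Legal moves: Kh2, Kh1, Kf1.
Count: 3.

3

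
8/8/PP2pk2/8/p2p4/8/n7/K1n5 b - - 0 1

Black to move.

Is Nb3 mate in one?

After Nb3: white king on a1; in check: yes, from the black knight on b3.
White has 3 legal replies: Kb2, Kxa2, Kb1.
In check but a legal move exists → not checkmate.

no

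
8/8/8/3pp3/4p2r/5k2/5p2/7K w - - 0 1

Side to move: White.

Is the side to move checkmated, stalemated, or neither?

checkmate

White to move; white king on h1.
In check: yes, from the black rook on h4.
King squares — g1: attacked by Pf2; g2: attacked by Kf3; h2: attacked by Rh4.
Legal moves for White: none.
In check with no legal moves → checkmate.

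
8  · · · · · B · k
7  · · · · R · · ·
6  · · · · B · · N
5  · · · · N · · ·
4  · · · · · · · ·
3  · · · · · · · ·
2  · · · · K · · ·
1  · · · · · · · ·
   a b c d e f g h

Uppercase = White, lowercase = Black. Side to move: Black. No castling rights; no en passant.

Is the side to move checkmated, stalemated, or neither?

stalemate

Black to move; black king on h8.
In check: no.
King squares — g7: attacked by Re7; h7: attacked by Re7; g8: attacked by Be6.
Legal moves for Black: none.
Not in check and no legal moves → stalemate.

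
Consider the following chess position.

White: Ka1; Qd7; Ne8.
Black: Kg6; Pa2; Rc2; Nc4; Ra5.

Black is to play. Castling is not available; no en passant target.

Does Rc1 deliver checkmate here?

yes

After Rc1: white king on a1; in check: yes, from the black rook on c1.
King squares — b1: attacked by Rc1; a2: attacked by Ra5; b2: attacked by Nc4.
White has no legal moves → checkmate.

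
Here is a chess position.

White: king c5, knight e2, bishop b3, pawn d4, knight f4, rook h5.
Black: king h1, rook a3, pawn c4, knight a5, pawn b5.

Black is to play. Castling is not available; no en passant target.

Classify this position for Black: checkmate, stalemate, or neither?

checkmate

Black to move; black king on h1.
In check: yes, from the white rook on h5.
King squares — g1: attacked by Ne2; g2: attacked by Nf4; h2: attacked by Rh5.
Legal moves for Black: none.
In check with no legal moves → checkmate.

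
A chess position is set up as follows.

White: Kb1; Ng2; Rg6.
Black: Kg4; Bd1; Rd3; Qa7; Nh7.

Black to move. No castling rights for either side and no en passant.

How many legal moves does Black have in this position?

5

Black to move; king on g4.
In check: yes, from the white rook on g6.
Legal moves: Kh5, Kf5, Kh3, Kf3, Ng5.
Count: 5.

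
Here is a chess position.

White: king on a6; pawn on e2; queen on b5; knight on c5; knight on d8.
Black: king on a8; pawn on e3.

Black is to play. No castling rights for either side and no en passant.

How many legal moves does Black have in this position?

Black to move; king on a8.
In check: no.
Legal moves: none.
Count: 0.

0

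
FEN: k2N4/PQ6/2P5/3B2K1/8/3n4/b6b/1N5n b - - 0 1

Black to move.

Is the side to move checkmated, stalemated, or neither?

checkmate

Black to move; black king on a8.
In check: yes, from the white queen on b7.
King squares — a7: attacked by Qb7; b7: attacked by Pc6; b8: attacked by Pa7.
Legal moves for Black: none.
In check with no legal moves → checkmate.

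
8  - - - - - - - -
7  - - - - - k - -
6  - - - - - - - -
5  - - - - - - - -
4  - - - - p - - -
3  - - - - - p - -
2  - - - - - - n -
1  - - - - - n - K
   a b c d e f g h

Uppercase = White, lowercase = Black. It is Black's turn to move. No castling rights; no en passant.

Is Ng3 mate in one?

no

After Ng3: white king on h1; in check: yes, from the black knight on g3.
White has 2 legal replies: Kh2, Kg1.
In check but a legal move exists → not checkmate.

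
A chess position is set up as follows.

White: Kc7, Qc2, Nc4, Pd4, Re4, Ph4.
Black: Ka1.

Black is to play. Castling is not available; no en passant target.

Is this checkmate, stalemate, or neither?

Black to move; black king on a1.
In check: no.
King squares — b1: attacked by Qc2; a2: attacked by Qc2; b2: attacked by Qc2.
Legal moves for Black: none.
Not in check and no legal moves → stalemate.

stalemate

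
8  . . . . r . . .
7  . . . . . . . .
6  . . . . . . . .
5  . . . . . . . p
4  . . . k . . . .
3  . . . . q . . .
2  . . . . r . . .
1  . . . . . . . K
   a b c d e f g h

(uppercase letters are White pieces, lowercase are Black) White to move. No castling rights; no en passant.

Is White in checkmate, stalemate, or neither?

White to move; white king on h1.
In check: no.
King squares — g1: attacked by Qe3; g2: attacked by Re2; h2: attacked by Re2.
Legal moves for White: none.
Not in check and no legal moves → stalemate.

stalemate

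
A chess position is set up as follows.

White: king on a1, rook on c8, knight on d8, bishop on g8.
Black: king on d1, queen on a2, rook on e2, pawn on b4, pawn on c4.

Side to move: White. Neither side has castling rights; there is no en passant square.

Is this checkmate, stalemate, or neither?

White to move; white king on a1.
In check: yes, from the black queen on a2.
King squares — b1: attacked by Qa2; a2: attacked by Re2; b2: attacked by Qa2.
Legal moves for White: none.
In check with no legal moves → checkmate.

checkmate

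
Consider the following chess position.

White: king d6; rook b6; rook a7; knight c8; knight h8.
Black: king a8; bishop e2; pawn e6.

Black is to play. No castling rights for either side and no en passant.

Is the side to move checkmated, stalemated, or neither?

checkmate

Black to move; black king on a8.
In check: yes, from the white rook on a7.
King squares — a7: attacked by Nc8; b7: attacked by Rb6; b8: attacked by Rb6.
Legal moves for Black: none.
In check with no legal moves → checkmate.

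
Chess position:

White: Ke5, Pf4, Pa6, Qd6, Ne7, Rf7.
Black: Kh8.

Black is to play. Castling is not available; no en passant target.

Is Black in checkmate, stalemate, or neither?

stalemate

Black to move; black king on h8.
In check: no.
King squares — g7: attacked by Rf7; h7: attacked by Rf7; g8: attacked by Ne7.
Legal moves for Black: none.
Not in check and no legal moves → stalemate.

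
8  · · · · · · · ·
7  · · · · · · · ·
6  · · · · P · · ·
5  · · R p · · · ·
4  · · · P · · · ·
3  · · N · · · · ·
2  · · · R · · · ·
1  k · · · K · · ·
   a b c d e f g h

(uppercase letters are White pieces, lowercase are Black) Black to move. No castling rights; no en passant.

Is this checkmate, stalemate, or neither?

Black to move; black king on a1.
In check: no.
King squares — b1: attacked by Nc3; a2: attacked by Rd2; b2: attacked by Rd2.
Legal moves for Black: none.
Not in check and no legal moves → stalemate.

stalemate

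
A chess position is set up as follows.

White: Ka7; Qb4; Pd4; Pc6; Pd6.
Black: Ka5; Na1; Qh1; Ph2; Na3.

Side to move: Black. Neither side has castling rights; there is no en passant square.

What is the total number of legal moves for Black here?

Black to move; king on a5.
In check: yes, from the white queen on b4.
Legal moves: Kxb4.
Count: 1.

1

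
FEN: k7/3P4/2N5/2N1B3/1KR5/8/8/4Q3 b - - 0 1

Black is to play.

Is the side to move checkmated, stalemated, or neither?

Black to move; black king on a8.
In check: no.
King squares — a7: attacked by Nc6; b7: attacked by Nc5; b8: attacked by Be5.
Legal moves for Black: none.
Not in check and no legal moves → stalemate.

stalemate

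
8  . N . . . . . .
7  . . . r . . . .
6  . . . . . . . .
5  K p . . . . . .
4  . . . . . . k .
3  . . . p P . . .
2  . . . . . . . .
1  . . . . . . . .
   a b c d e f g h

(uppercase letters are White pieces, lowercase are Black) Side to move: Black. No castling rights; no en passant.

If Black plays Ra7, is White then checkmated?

no

After Ra7: white king on a5; in check: yes, from the black rook on a7.
White has 4 legal replies: Kb6, Kxb5, Kb4, Na6.
In check but a legal move exists → not checkmate.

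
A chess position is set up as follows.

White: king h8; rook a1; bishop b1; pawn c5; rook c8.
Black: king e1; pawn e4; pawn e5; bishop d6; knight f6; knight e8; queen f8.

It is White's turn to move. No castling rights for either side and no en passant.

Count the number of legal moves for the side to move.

0

White to move; king on h8.
In check: yes, from the black queen on f8.
Legal moves: none.
Count: 0.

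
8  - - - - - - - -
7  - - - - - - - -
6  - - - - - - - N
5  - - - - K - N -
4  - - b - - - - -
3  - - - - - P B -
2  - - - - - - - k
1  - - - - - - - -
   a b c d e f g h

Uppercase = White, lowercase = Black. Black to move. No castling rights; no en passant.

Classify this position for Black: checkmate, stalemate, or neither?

Black to move; black king on h2.
In check: yes, from the white bishop on g3.
King squares — g1: available; h1: available; g2: available; g3: available; h3: attacked by Ng5.
Legal moves for Black: Kxg3, Kg2, Kh1, Kg1.
Black is in check but has 4 legal moves → neither.

neither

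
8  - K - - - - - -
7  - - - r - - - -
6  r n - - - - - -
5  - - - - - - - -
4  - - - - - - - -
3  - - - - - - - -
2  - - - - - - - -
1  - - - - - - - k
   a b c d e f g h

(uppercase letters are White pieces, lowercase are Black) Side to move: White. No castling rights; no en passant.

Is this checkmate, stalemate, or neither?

stalemate

White to move; white king on b8.
In check: no.
King squares — a7: attacked by Ra6; b7: attacked by Rd7; c7: attacked by Rd7; a8: attacked by Ra6; c8: attacked by Nb6.
Legal moves for White: none.
Not in check and no legal moves → stalemate.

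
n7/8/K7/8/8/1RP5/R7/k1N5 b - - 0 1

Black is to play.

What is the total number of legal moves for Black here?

Black to move; king on a1.
In check: yes, from the white rook on a2.
Legal moves: none.
Count: 0.

0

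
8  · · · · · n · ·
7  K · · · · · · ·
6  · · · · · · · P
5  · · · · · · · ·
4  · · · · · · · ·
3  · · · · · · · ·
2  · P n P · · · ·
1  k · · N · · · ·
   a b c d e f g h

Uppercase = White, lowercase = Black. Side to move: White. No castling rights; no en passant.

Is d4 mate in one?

After d4: black king on a1; in check: no.
Black is not in check, so this cannot be checkmate.

no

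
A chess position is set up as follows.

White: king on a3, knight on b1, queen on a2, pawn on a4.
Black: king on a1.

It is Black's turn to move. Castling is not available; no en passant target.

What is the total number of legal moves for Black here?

Black to move; king on a1.
In check: yes, from the white queen on a2.
Legal moves: none.
Count: 0.

0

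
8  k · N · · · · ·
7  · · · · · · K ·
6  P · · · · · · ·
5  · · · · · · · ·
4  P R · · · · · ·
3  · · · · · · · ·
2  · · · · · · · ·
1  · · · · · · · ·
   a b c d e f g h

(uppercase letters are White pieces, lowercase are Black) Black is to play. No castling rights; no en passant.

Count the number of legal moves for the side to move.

Black to move; king on a8.
In check: no.
Legal moves: none.
Count: 0.

0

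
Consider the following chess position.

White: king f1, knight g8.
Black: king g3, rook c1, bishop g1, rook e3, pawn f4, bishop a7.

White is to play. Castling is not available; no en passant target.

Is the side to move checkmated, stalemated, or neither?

checkmate

White to move; white king on f1.
In check: yes, from the black rook on c1.
King squares — e1: attacked by Rc1; g1: attacked by Rc1; e2: attacked by Re3; f2: attacked by Bg1; g2: attacked by Kg3.
Legal moves for White: none.
In check with no legal moves → checkmate.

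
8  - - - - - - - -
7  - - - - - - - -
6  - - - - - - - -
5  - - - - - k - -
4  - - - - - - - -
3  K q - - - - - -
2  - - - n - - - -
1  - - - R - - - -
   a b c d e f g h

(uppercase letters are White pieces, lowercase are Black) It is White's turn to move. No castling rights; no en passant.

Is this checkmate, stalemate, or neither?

White to move; white king on a3.
In check: yes, from the black queen on b3.
King squares — a2: attacked by Qb3; b2: attacked by Qb3; b3: attacked by Nd2; a4: attacked by Qb3; b4: attacked by Qb3.
Legal moves for White: none.
In check with no legal moves → checkmate.

checkmate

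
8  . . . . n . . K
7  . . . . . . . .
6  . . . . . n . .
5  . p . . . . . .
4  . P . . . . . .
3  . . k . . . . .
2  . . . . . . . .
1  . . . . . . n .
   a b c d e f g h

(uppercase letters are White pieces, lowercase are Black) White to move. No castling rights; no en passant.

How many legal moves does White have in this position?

White to move; king on h8.
In check: no.
Legal moves: none.
Count: 0.

0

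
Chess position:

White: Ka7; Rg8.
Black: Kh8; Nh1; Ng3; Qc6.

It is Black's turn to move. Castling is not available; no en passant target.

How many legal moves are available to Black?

2

Black to move; king on h8.
In check: yes, from the white rook on g8.
Legal moves: Kxg8, Kh7.
Count: 2.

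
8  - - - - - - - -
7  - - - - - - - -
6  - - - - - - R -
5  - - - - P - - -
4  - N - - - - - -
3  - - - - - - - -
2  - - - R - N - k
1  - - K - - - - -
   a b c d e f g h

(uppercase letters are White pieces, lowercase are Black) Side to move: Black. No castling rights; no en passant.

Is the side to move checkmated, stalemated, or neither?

stalemate

Black to move; black king on h2.
In check: no.
King squares — g1: attacked by Rg6; h1: attacked by Nf2; g2: attacked by Rg6; g3: attacked by Rg6; h3: attacked by Nf2.
Legal moves for Black: none.
Not in check and no legal moves → stalemate.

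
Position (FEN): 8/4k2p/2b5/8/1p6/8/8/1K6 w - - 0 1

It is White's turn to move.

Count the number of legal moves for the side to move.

5

White to move; king on b1.
In check: no.
Legal moves: Kc2, Kb2, Ka2, Kc1, Ka1.
Count: 5.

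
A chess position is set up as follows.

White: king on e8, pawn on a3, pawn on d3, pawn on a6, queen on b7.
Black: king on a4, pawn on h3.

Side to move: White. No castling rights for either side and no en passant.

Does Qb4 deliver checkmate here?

After Qb4: black king on a4; in check: yes, from the white queen on b4.
King squares — a3: attacked by Qb4; b3: attacked by Qb4; b4: attacked by Pa3; a5: attacked by Qb4; b5: attacked by Qb4.
Black has no legal moves → checkmate.

yes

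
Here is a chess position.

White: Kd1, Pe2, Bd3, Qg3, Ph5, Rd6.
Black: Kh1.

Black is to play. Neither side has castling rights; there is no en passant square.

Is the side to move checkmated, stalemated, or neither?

stalemate

Black to move; black king on h1.
In check: no.
King squares — g1: attacked by Qg3; g2: attacked by Qg3; h2: attacked by Qg3.
Legal moves for Black: none.
Not in check and no legal moves → stalemate.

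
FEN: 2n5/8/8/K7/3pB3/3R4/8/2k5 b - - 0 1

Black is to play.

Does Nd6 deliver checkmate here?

no

After Nd6: white king on a5; in check: no.
White is not in check, so this cannot be checkmate.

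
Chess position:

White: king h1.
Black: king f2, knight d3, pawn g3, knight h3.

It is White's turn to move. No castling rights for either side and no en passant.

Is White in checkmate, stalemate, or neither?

White to move; white king on h1.
In check: no.
King squares — g1: attacked by Kf2; g2: attacked by Kf2; h2: attacked by Pg3.
Legal moves for White: none.
Not in check and no legal moves → stalemate.

stalemate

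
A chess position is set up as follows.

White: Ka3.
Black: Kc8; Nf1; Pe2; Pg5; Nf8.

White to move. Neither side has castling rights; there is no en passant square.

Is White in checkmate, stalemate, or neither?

neither

White to move; white king on a3.
In check: no.
Legal moves for White: Kb4, Ka4, Kb3, Kb2, Ka2.
White has 5 legal moves and is not in check → neither.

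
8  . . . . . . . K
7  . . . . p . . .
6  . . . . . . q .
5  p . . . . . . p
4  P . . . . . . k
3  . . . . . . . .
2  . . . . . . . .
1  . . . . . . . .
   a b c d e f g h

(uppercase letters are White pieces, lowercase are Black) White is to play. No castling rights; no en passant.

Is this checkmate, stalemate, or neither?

stalemate

White to move; white king on h8.
In check: no.
King squares — g7: attacked by Qg6; h7: attacked by Qg6; g8: attacked by Qg6.
Legal moves for White: none.
Not in check and no legal moves → stalemate.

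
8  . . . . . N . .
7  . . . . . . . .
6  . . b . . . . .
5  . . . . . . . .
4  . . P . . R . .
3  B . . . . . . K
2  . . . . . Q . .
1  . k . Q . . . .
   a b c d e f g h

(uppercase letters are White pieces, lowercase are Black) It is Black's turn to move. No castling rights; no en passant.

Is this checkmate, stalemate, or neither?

checkmate

Black to move; black king on b1.
In check: yes, from the white queen on d1.
King squares — a1: attacked by Qd1; c1: attacked by Qd1; a2: attacked by Qf2; b2: attacked by Qf2; c2: attacked by Qd1.
Legal moves for Black: none.
In check with no legal moves → checkmate.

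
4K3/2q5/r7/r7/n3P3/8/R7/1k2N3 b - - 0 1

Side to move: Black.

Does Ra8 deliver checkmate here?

After Ra8: white king on e8; in check: yes, from the black rook on a8.
King squares — d7: attacked by Qc7; e7: attacked by Qc7; f7: attacked by Qc7; d8: attacked by Qc7; f8: attacked by Ra8.
White has no legal moves → checkmate.

yes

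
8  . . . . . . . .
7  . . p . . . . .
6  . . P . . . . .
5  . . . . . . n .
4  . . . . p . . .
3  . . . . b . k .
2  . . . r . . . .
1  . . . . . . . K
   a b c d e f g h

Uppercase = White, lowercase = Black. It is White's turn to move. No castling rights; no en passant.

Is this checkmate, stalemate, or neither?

White to move; white king on h1.
In check: no.
King squares — g1: attacked by Be3; g2: attacked by Rd2; h2: attacked by Rd2.
Legal moves for White: none.
Not in check and no legal moves → stalemate.

stalemate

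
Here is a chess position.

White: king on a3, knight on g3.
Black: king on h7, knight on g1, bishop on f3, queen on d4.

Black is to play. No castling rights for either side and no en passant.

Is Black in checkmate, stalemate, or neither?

Black to move; black king on h7.
In check: no.
Legal moves for Black include: Kh8, Kg8, Kg7, Kh6, Kg6, Qh8, Qd8, Qg7, Qd7, Qa7+, Qf6, Qd6+, Qb6, Qe5, Qd5, Qc5+, Qh4, Qg4, ... (list truncated; more exist).
Black has legal moves and is not in check → neither.

neither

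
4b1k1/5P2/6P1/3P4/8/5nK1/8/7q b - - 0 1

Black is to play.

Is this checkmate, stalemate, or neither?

Black to move; black king on g8.
In check: yes, from the white pawn on f7.
Legal moves for Black: Kh8, Kf8, Kg7, Bxf7.
Black is in check but has 4 legal moves → neither.

neither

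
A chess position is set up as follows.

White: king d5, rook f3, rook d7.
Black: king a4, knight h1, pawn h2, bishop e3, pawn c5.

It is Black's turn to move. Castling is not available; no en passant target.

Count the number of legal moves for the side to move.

16

Black to move; king on a4.
In check: no.
Legal moves: Kb5, Ka5, Kb4, Kb3, Ka3, Bh6, Bg5, Bf4, Bd4, Bf2, Bd2, Bg1, Bc1, Ng3, Nf2, c4.
Count: 16.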